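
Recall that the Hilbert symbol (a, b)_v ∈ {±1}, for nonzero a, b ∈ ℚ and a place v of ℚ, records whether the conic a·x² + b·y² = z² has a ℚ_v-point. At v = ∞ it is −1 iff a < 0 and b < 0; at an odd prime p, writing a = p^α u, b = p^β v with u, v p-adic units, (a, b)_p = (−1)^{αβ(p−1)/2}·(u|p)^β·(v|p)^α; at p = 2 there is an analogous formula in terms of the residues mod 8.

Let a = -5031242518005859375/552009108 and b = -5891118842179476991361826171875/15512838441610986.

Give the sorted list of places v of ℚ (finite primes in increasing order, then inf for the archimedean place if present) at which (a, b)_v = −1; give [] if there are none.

(a, b) ≡ (-64515, -25806) mod (ℚ^×)²; places V = {2, 3, 5, 7, 11, 17, 23, 29, 37, 41, ∞}.
(a,b)_7: α=-6, u≡2; β=-10, v≡6 (mod 7); (2|7)=+1, (6|7)=-1; sign (−1)^0·+1^-10·-1^-6 = +1.
(a,b)_17: α=-1, u≡2; β=-3, v≡3 (mod 17); (2|17)=+1, (3|17)=-1; sign (−1)^0·+1^-3·-1^-1 = -1.
(a,b)_2: α=-2, β=-1; u≡5, v≡1 (mod 8); ε(u)ε(v)=0·0, αω(v)=-2·0, βω(u)=-1·1; sum ≡ 1  ⇒  -1.
(a,b)_41: α=2, u≡3; β=4, v≡14 (mod 41); (3|41)=-1, (14|41)=-1; sign (−1)^0·-1^4·-1^2 = +1.
(a,b)_23: α=-1, u≡16; β=-1, v≡14 (mod 23); (16|23)=+1, (14|23)=-1; sign (−1)^1·+1^-1·-1^-1 = +1.
(a,b)_37: α=2, u≡13; β=4, v≡8 (mod 37); (13|37)=-1, (8|37)=-1; sign (−1)^0·-1^4·-1^2 = +1.
(a,b)_11: α=3, u≡5; β=5, v≡10 (mod 11); (5|11)=+1, (10|11)=-1; sign (−1)^1·+1^5·-1^3 = +1.
(a,b)_5: α=9, u≡2; β=10, v≡4 (mod 5); (2|5)=-1, (4|5)=+1; sign (−1)^0·-1^10·+1^9 = +1.
(a,b)_29: α=2, u≡26; β=4, v≡4 (mod 29); (26|29)=-1, (4|29)=+1; sign (−1)^0·-1^4·+1^2 = +1.
(a,b)_∞: sgn(-64515)=−, sgn(-25806)=−, so -1.
(a,b)_3: α=-1, u≡2; β=-5, v≡2 (mod 3); (2|3)=-1, (2|3)=-1; sign (−1)^1·-1^-5·-1^-1 = -1.
Ram(-64515, -25806) = {2, 3, 17, ∞}; no ℚ_2-point on the conic.

[2, 3, 17, inf]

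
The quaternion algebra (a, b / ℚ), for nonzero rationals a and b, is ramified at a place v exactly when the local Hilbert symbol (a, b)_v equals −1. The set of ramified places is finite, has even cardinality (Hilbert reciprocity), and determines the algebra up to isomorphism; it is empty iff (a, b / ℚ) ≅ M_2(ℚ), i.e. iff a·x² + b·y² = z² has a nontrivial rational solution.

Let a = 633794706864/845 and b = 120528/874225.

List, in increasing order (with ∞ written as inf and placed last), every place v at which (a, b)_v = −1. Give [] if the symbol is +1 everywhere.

Mod squares: a ≡ 189255, b ≡ 93. Check v ∈ {∞, 2, 3, 5, 11, 13, 17, 31, 37}.
v=∞: 189255 > 0 and 93 > 0  ⇒  (a,b)_∞ = +1.
v=37: a=37^1·(≡25), b=37^0·(≡5) mod 37; (25|37)=+1, (5|37)=-1; (−1)^{1·0·18}·(+1)^0·(-1)^1 = -1.
v=5: a=5^-1·(≡1), b=5^-2·(≡2) mod 5; (1|5)=+1, (2|5)=-1; (−1)^{-1·-2·2}·(+1)^-2·(-1)^-1 = -1.
v=3: a=3^3·(≡1), b=3^5·(≡1) mod 3; (1|3)=+1, (1|3)=+1; (−1)^{3·5·1}·(+1)^5·(+1)^3 = -1.
v=31: a=31^3·(≡3), b=31^1·(≡3) mod 31; (3|31)=-1, (3|31)=-1; (−1)^{3·1·15}·(-1)^1·(-1)^3 = -1.
v=17: a=17^0·(≡6), b=17^-2·(≡2) mod 17; (6|17)=-1, (2|17)=+1; (−1)^{0·-2·8}·(-1)^-2·(+1)^0 = +1.
v=2: v_2(a)=4, v_2(b)=4; units ≡ 7, 5 (mod 8); ε·ε+αω+βω = 1·0+4·1+4·0 ≡ 0  ⇒  (a,b)_2 = +1.
v=11: a=11^3·(≡4), b=11^-2·(≡5) mod 11; (4|11)=+1, (5|11)=+1; (−1)^{3·-2·5}·(+1)^-2·(+1)^3 = +1.
v=13: a=13^-2·(≡4), b=13^0·(≡5) mod 13; (4|13)=+1, (5|13)=-1; (−1)^{-2·0·6}·(+1)^0·(-1)^-2 = +1.
(189255, 93 / ℚ) ramifies at {3, 5, 31, 37}: a division algebra.

[3, 5, 31, 37]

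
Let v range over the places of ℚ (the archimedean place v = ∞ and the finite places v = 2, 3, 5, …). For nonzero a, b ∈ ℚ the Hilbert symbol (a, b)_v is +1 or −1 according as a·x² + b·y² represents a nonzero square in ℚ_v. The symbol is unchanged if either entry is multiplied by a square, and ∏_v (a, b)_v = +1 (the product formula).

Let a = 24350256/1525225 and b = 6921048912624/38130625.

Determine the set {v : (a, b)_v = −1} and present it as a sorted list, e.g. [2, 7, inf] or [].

(a, b) ≡ (3451, 119) mod (ℚ^×)²; places V = {2, 3, 5, 7, 11, 13, 17, 19, 29, ∞}.
(a,b)_∞: sgn(3451)=+, sgn(119)=+, so +1.
(a,b)_11: α=0, u≡2; β=2, v≡4 (mod 11); (2|11)=-1, (4|11)=+1; sign (−1)^0·-1^2·+1^0 = +1.
(a,b)_3: α=2, u≡1; β=6, v≡2 (mod 3); (1|3)=+1, (2|3)=-1; sign (−1)^0·+1^6·-1^2 = +1.
(a,b)_13: α=-2, u≡7; β=-2, v≡8 (mod 13); (7|13)=-1, (8|13)=-1; sign (−1)^0·-1^-2·-1^-2 = +1.
(a,b)_5: α=-2, u≡4; β=-4, v≡1 (mod 5); (4|5)=+1, (1|5)=+1; sign (−1)^0·+1^-4·+1^-2 = +1.
(a,b)_29: α=1, u≡2; β=2, v≡15 (mod 29); (2|29)=-1, (15|29)=-1; sign (−1)^0·-1^2·-1^1 = -1.
(a,b)_7: α=3, u≡6; β=3, v≡5 (mod 7); (6|7)=-1, (5|7)=-1; sign (−1)^1·-1^3·-1^3 = -1.
(a,b)_19: α=-2, u≡12; β=-2, v≡16 (mod 19); (12|19)=-1, (16|19)=+1; sign (−1)^0·-1^-2·+1^-2 = +1.
(a,b)_17: α=1, u≡8; β=1, v≡6 (mod 17); (8|17)=+1, (6|17)=-1; sign (−1)^0·+1^1·-1^1 = -1.
(a,b)_2: α=4, β=4; u≡3, v≡7 (mod 8); ε(u)ε(v)=1·1, αω(v)=4·0, βω(u)=4·1; sum ≡ 1  ⇒  -1.
Ram(3451, 119) = {2, 7, 17, 29}; no ℚ_2-point on the conic.

[2, 7, 17, 29]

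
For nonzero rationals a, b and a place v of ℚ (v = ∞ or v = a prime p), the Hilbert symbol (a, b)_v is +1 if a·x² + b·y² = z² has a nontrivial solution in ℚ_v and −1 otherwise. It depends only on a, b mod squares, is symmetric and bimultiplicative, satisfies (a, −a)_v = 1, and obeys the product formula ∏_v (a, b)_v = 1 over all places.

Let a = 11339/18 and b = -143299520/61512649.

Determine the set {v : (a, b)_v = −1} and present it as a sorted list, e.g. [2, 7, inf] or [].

[5, 13]

(a, b) ≡ (22678, -45695) mod (ℚ^×)²; places V = {2, 3, 5, 7, 11, 13, 17, 19, 23, 29, 31, 37, ∞}.
(a,b)_3: α=-2, u≡1; β=0, v≡1 (mod 3); (1|3)=+1, (1|3)=+1; sign (−1)^0·+1^0·+1^-2 = +1.
(a,b)_29: α=1, u≡4; β=0, v≡16 (mod 29); (4|29)=+1, (16|29)=+1; sign (−1)^0·+1^0·+1^1 = +1.
(a,b)_19: α=0, u≡4; β=1, v≡10 (mod 19); (4|19)=+1, (10|19)=-1; sign (−1)^0·+1^1·-1^0 = +1.
(a,b)_7: α=0, u≡5; β=2, v≡4 (mod 7); (5|7)=-1, (4|7)=+1; sign (−1)^0·-1^2·+1^0 = +1.
(a,b)_∞: sgn(22678)=+, sgn(-45695)=−, so +1.
(a,b)_5: α=0, u≡3; β=1, v≡4 (mod 5); (3|5)=-1, (4|5)=+1; sign (−1)^0·-1^1·+1^0 = -1.
(a,b)_23: α=1, u≡21; β=-2, v≡3 (mod 23); (21|23)=-1, (3|23)=+1; sign (−1)^0·-1^-2·+1^1 = +1.
(a,b)_31: α=0, u≡22; β=-2, v≡6 (mod 31); (22|31)=-1, (6|31)=-1; sign (−1)^0·-1^-2·-1^0 = +1.
(a,b)_37: α=0, u≡3; β=1, v≡15 (mod 37); (3|37)=+1, (15|37)=-1; sign (−1)^0·+1^1·-1^0 = +1.
(a,b)_2: α=-1, β=6; u≡3, v≡1 (mod 8); ε(u)ε(v)=1·0, αω(v)=-1·0, βω(u)=6·1; sum ≡ 0  ⇒  +1.
(a,b)_13: α=0, u≡11; β=1, v≡8 (mod 13); (11|13)=-1, (8|13)=-1; sign (−1)^0·-1^1·-1^0 = -1.
(a,b)_17: α=1, u≡4; β=0, v≡4 (mod 17); (4|17)=+1, (4|17)=+1; sign (−1)^0·+1^0·+1^1 = +1.
(a,b)_11: α=0, u≡6; β=-2, v≡8 (mod 11); (6|11)=-1, (8|11)=-1; sign (−1)^0·-1^-2·-1^0 = +1.
(22678, -45695 / ℚ) ramifies at {5, 13}: a division algebra.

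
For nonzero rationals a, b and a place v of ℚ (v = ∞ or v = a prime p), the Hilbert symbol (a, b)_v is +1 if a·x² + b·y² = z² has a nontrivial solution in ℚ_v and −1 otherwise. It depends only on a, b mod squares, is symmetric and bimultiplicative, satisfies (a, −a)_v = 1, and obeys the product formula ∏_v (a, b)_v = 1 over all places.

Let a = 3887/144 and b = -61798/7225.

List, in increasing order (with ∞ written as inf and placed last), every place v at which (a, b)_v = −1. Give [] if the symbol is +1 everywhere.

[]

(a, b) ≡ (23, -22) mod (ℚ^×)²; places V = {2, 3, 5, 11, 13, 17, 23, 53, ∞}.
(a,b)_2: α=-4, β=1; u≡7, v≡5 (mod 8); ε(u)ε(v)=1·0, αω(v)=-4·1, βω(u)=1·0; sum ≡ 0  ⇒  +1.
(a,b)_∞: sgn(23)=+, sgn(-22)=−, so +1.
(a,b)_11: α=0, u≡4; β=1, v≡4 (mod 11); (4|11)=+1, (4|11)=+1; sign (−1)^0·+1^1·+1^0 = +1.
(a,b)_5: α=0, u≡3; β=-2, v≡3 (mod 5); (3|5)=-1, (3|5)=-1; sign (−1)^0·-1^-2·-1^0 = +1.
(a,b)_53: α=0, u≡20; β=2, v≡33 (mod 53); (20|53)=-1, (33|53)=-1; sign (−1)^0·-1^2·-1^0 = +1.
(a,b)_23: α=1, u≡9; β=0, v≡1 (mod 23); (9|23)=+1, (1|23)=+1; sign (−1)^0·+1^0·+1^1 = +1.
(a,b)_3: α=-2, u≡2; β=0, v≡2 (mod 3); (2|3)=-1, (2|3)=-1; sign (−1)^0·-1^0·-1^-2 = +1.
(a,b)_13: α=2, u≡10; β=0, v≡3 (mod 13); (10|13)=+1, (3|13)=+1; sign (−1)^0·+1^0·+1^2 = +1.
(a,b)_17: α=0, u≡12; β=-2, v≡6 (mod 17); (12|17)=-1, (6|17)=-1; sign (−1)^0·-1^-2·-1^0 = +1.
Every local symbol is +1, so the conic 23·x² + -22·y² = z² has ℚ_v-points for all v and hence a ℚ-point; (a, b / ℚ) ≅ M_2(ℚ).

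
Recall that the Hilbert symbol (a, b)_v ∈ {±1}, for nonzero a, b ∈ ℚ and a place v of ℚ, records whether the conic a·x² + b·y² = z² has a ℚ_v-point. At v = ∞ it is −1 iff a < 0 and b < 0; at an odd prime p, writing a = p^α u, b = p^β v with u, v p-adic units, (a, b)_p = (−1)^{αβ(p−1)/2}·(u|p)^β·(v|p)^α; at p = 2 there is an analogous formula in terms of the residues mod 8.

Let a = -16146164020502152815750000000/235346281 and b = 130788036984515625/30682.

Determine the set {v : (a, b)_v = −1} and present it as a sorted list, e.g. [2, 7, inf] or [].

[5, 17]

Mod squares: a ≡ -2470, b ≡ 7549802. Check v ∈ {∞, 2, 3, 5, 11, 13, 17, 19, 23, 29, 31}.
v=31: a=31^2·(≡18), b=31^1·(≡11) mod 31; (18|31)=+1, (11|31)=-1; (−1)^{2·1·15}·(+1)^1·(-1)^2 = +1.
v=23: a=23^-4·(≡21), b=23^-2·(≡6) mod 23; (21|23)=-1, (6|23)=+1; (−1)^{-4·-2·11}·(-1)^-2·(+1)^-4 = +1.
v=17: a=17^2·(≡7), b=17^1·(≡8) mod 17; (7|17)=-1, (8|17)=+1; (−1)^{2·1·8}·(-1)^1·(+1)^2 = -1.
v=29: a=29^-2·(≡1), b=29^-1·(≡22) mod 29; (1|29)=+1, (22|29)=+1; (−1)^{-2·-1·14}·(+1)^-1·(+1)^-2 = +1.
v=19: a=19^1·(≡13), b=19^1·(≡6) mod 19; (13|19)=-1, (6|19)=+1; (−1)^{1·1·9}·(-1)^1·(+1)^1 = +1.
v=∞: -2470 < 0 and 7549802 > 0  ⇒  (a,b)_∞ = +1.
v=5: a=5^9·(≡1), b=5^6·(≡2) mod 5; (1|5)=+1, (2|5)=-1; (−1)^{9·6·2}·(+1)^6·(-1)^9 = -1.
v=11: a=11^6·(≡5), b=11^2·(≡2) mod 11; (5|11)=+1, (2|11)=-1; (−1)^{6·2·5}·(+1)^2·(-1)^6 = +1.
v=13: a=13^1·(≡11), b=13^1·(≡7) mod 13; (11|13)=-1, (7|13)=-1; (−1)^{1·1·6}·(-1)^1·(-1)^1 = +1.
v=2: v_2(a)=7, v_2(b)=-1; units ≡ 5, 5 (mod 8); ε·ε+αω+βω = 0·0+7·1+-1·1 ≡ 0  ⇒  (a,b)_2 = +1.
v=3: a=3^12·(≡2), b=3^12·(≡2) mod 3; (2|3)=-1, (2|3)=-1; (−1)^{12·12·1}·(-1)^12·(-1)^12 = +1.
|Ram(-2470, 7549802)| = 2, even; anisotropic at {5, 17}.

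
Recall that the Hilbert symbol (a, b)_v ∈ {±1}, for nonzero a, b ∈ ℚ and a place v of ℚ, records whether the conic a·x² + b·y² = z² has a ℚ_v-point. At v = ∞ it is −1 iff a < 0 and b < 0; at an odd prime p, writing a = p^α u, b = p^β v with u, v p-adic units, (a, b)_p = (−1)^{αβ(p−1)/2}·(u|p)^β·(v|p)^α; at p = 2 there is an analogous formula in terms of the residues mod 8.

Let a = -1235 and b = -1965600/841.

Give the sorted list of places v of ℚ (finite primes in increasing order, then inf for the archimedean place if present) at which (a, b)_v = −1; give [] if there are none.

[2, inf]

(a, b) ≡ (-1235, -546) mod (ℚ^×)²; places V = {2, 3, 5, 7, 13, 19, 29, ∞}.
(a,b)_5: α=1, u≡3; β=2, v≡1 (mod 5); (3|5)=-1, (1|5)=+1; sign (−1)^0·-1^2·+1^1 = +1.
(a,b)_∞: sgn(-1235)=−, sgn(-546)=−, so -1.
(a,b)_13: α=1, u≡9; β=1, v≡9 (mod 13); (9|13)=+1, (9|13)=+1; sign (−1)^0·+1^1·+1^1 = +1.
(a,b)_7: α=0, u≡4; β=1, v≡5 (mod 7); (4|7)=+1, (5|7)=-1; sign (−1)^0·+1^1·-1^0 = +1.
(a,b)_3: α=0, u≡1; β=3, v≡1 (mod 3); (1|3)=+1, (1|3)=+1; sign (−1)^0·+1^3·+1^0 = +1.
(a,b)_29: α=0, u≡12; β=-2, v≡20 (mod 29); (12|29)=-1, (20|29)=+1; sign (−1)^0·-1^-2·+1^0 = +1.
(a,b)_2: α=0, β=5; u≡5, v≡7 (mod 8); ε(u)ε(v)=0·1, αω(v)=0·0, βω(u)=5·1; sum ≡ 1  ⇒  -1.
(a,b)_19: α=1, u≡11; β=0, v≡9 (mod 19); (11|19)=+1, (9|19)=+1; sign (−1)^0·+1^0·+1^1 = +1.
Ram(-1235, -546) = {2, ∞}; no ℚ_2-point on the conic.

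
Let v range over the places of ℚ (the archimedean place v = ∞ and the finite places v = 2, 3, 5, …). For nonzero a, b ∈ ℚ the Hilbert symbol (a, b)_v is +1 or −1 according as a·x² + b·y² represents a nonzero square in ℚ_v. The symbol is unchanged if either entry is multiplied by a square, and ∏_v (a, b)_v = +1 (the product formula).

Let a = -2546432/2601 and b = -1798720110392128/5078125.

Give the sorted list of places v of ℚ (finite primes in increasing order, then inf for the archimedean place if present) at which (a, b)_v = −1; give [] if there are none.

[11, 13, 29, inf]

(a, b) ≡ (-203, -75361) mod (ℚ^×)²; places V = {2, 3, 5, 7, 11, 13, 17, 29, 31, ∞}.
(a,b)_31: α=0, u≡10; β=1, v≡5 (mod 31); (10|31)=+1, (5|31)=+1; sign (−1)^0·+1^1·+1^0 = +1.
(a,b)_11: α=0, u≡7; β=1, v≡8 (mod 11); (7|11)=-1, (8|11)=-1; sign (−1)^0·-1^1·-1^0 = -1.
(a,b)_13: α=0, u≡8; β=-1, v≡12 (mod 13); (8|13)=-1, (12|13)=+1; sign (−1)^0·-1^-1·+1^0 = -1.
(a,b)_2: α=8, β=6; u≡5, v≡7 (mod 8); ε(u)ε(v)=0·1, αω(v)=8·0, βω(u)=6·1; sum ≡ 0  ⇒  +1.
(a,b)_17: α=-2, u≡13; β=1, v≡9 (mod 17); (13|17)=+1, (9|17)=+1; sign (−1)^0·+1^1·+1^-2 = +1.
(a,b)_29: α=1, u≡6; β=2, v≡11 (mod 29); (6|29)=+1, (11|29)=-1; sign (−1)^0·+1^2·-1^1 = -1.
(a,b)_7: α=3, u≡6; β=8, v≡2 (mod 7); (6|7)=-1, (2|7)=+1; sign (−1)^0·-1^8·+1^3 = +1.
(a,b)_5: α=0, u≡3; β=-8, v≡4 (mod 5); (3|5)=-1, (4|5)=+1; sign (−1)^0·-1^-8·+1^0 = +1.
(a,b)_3: α=-2, u≡1; β=0, v≡2 (mod 3); (1|3)=+1, (2|3)=-1; sign (−1)^0·+1^0·-1^-2 = +1.
(a,b)_∞: sgn(-203)=−, sgn(-75361)=−, so -1.
(-203, -75361 / ℚ) ramifies at {11, 13, 29, ∞}: a division algebra.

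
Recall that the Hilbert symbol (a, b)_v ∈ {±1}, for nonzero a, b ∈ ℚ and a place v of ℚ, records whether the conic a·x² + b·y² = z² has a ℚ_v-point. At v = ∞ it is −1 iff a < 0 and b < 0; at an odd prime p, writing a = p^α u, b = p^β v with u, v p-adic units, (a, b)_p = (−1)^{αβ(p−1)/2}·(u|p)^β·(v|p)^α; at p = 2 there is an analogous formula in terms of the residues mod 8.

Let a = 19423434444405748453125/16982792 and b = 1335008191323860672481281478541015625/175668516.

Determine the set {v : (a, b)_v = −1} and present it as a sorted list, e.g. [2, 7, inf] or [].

Mod squares: a ≡ 14858, b ≡ 665. Check v ∈ {∞, 2, 3, 5, 7, 11, 13, 17, 19, 23, 31, 47}.
v=7: a=7^0·(≡2), b=7^1·(≡1) mod 7; (2|7)=+1, (1|7)=+1; (−1)^{0·1·3}·(+1)^1·(+1)^0 = +1.
v=13: a=13^2·(≡3), b=13^6·(≡5) mod 13; (3|13)=+1, (5|13)=-1; (−1)^{2·6·6}·(+1)^6·(-1)^2 = +1.
v=11: a=11^2·(≡10), b=11^0·(≡3) mod 11; (10|11)=-1, (3|11)=+1; (−1)^{2·0·5}·(-1)^0·(+1)^2 = +1.
v=23: a=23^5·(≡6), b=23^8·(≡7) mod 23; (6|23)=+1, (7|23)=-1; (−1)^{5·8·11}·(+1)^8·(-1)^5 = -1.
v=31: a=31^-2·(≡14), b=31^0·(≡20) mod 31; (14|31)=+1, (20|31)=+1; (−1)^{-2·0·15}·(+1)^0·(+1)^-2 = +1.
v=47: a=47^-2·(≡8), b=47^-4·(≡14) mod 47; (8|47)=+1, (14|47)=+1; (−1)^{-2·-4·23}·(+1)^-4·(+1)^-2 = +1.
v=3: a=3^4·(≡2), b=3^-2·(≡2) mod 3; (2|3)=-1, (2|3)=-1; (−1)^{4·-2·1}·(-1)^-2·(-1)^4 = +1.
v=17: a=17^1·(≡14), b=17^2·(≡4) mod 17; (14|17)=-1, (4|17)=+1; (−1)^{1·2·8}·(-1)^2·(+1)^1 = +1.
v=2: v_2(a)=-3, v_2(b)=-2; units ≡ 5, 1 (mod 8); ε·ε+αω+βω = 0·0+-3·0+-2·1 ≡ 0  ⇒  (a,b)_2 = +1.
v=5: a=5^6·(≡3), b=5^9·(≡3) mod 5; (3|5)=-1, (3|5)=-1; (−1)^{6·9·2}·(-1)^9·(-1)^6 = -1.
v=∞: 14858 > 0 and 665 > 0  ⇒  (a,b)_∞ = +1.
v=19: a=19^3·(≡18), b=19^7·(≡11) mod 19; (18|19)=-1, (11|19)=+1; (−1)^{3·7·9}·(-1)^7·(+1)^3 = +1.
|Ram(14858, 665)| = 2, even; anisotropic at {5, 23}.

[5, 23]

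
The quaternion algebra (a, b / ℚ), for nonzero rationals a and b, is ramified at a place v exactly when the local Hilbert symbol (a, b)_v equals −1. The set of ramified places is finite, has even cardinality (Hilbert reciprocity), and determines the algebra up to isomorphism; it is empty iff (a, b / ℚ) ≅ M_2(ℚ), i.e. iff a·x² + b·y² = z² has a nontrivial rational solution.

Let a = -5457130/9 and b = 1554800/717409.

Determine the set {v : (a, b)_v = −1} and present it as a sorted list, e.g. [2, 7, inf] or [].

[2, 5, 23, 37]

(a, b) ≡ (-111370, 23) mod (ℚ^×)²; places V = {2, 3, 5, 7, 11, 13, 23, 37, 43, ∞}.
(a,b)_13: α=0, u≡4; β=2, v≡12 (mod 13); (4|13)=+1, (12|13)=+1; sign (−1)^0·+1^2·+1^0 = +1.
(a,b)_43: α=1, u≡22; β=0, v≡41 (mod 43); (22|43)=-1, (41|43)=+1; sign (−1)^0·-1^0·+1^1 = +1.
(a,b)_37: α=1, u≡32; β=0, v≡13 (mod 37); (32|37)=-1, (13|37)=-1; sign (−1)^0·-1^0·-1^1 = -1.
(a,b)_5: α=1, u≡1; β=2, v≡3 (mod 5); (1|5)=+1, (3|5)=-1; sign (−1)^0·+1^2·-1^1 = -1.
(a,b)_2: α=1, β=4; u≡3, v≡7 (mod 8); ε(u)ε(v)=1·1, αω(v)=1·0, βω(u)=4·1; sum ≡ 1  ⇒  -1.
(a,b)_23: α=0, u≡14; β=1, v≡16 (mod 23); (14|23)=-1, (16|23)=+1; sign (−1)^0·-1^1·+1^0 = -1.
(a,b)_7: α=3, u≡4; β=-2, v≡4 (mod 7); (4|7)=+1, (4|7)=+1; sign (−1)^0·+1^-2·+1^3 = +1.
(a,b)_3: α=-2, u≡2; β=0, v≡2 (mod 3); (2|3)=-1, (2|3)=-1; sign (−1)^0·-1^0·-1^-2 = +1.
(a,b)_11: α=0, u≡4; β=-4, v≡1 (mod 11); (4|11)=+1, (1|11)=+1; sign (−1)^0·+1^-4·+1^0 = +1.
(a,b)_∞: sgn(-111370)=−, sgn(23)=+, so +1.
Ram(-111370, 23) = {2, 5, 23, 37}; no ℚ_2-point on the conic.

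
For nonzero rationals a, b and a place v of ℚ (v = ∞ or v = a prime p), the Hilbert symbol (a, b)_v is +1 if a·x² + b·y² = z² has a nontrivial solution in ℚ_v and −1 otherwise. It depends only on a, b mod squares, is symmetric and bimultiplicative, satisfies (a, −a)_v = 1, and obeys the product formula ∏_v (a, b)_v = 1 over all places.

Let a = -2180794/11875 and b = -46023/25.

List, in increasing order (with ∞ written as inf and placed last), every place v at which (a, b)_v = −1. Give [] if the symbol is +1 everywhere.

[3, 19, 29, inf]

(a, b) ≡ (-2926, -87) mod (ℚ^×)²; places V = {2, 3, 5, 7, 11, 17, 19, 23, 29, ∞}.
(a,b)_17: α=2, u≡4; β=0, v≡8 (mod 17); (4|17)=+1, (8|17)=+1; sign (−1)^0·+1^0·+1^2 = +1.
(a,b)_∞: sgn(-2926)=−, sgn(-87)=−, so -1.
(a,b)_2: α=1, β=0; u≡1, v≡1 (mod 8); ε(u)ε(v)=0·0, αω(v)=1·0, βω(u)=0·0; sum ≡ 0  ⇒  +1.
(a,b)_29: α=0, u≡17; β=1, v≡27 (mod 29); (17|29)=-1, (27|29)=-1; sign (−1)^0·-1^1·-1^0 = -1.
(a,b)_11: α=1, u≡9; β=0, v≡4 (mod 11); (9|11)=+1, (4|11)=+1; sign (−1)^0·+1^0·+1^1 = +1.
(a,b)_19: α=-1, u≡6; β=0, v≡15 (mod 19); (6|19)=+1, (15|19)=-1; sign (−1)^0·+1^0·-1^-1 = -1.
(a,b)_23: α=0, u≡16; β=2, v≡14 (mod 23); (16|23)=+1, (14|23)=-1; sign (−1)^0·+1^2·-1^0 = +1.
(a,b)_5: α=-4, u≡4; β=-2, v≡2 (mod 5); (4|5)=+1, (2|5)=-1; sign (−1)^0·+1^-2·-1^-4 = +1.
(a,b)_7: α=3, u≡4; β=0, v≡4 (mod 7); (4|7)=+1, (4|7)=+1; sign (−1)^0·+1^0·+1^3 = +1.
(a,b)_3: α=0, u≡2; β=1, v≡1 (mod 3); (2|3)=-1, (1|3)=+1; sign (−1)^0·-1^1·+1^0 = -1.
(-2926, -87 / ℚ) ramifies at {3, 19, 29, ∞}: a division algebra.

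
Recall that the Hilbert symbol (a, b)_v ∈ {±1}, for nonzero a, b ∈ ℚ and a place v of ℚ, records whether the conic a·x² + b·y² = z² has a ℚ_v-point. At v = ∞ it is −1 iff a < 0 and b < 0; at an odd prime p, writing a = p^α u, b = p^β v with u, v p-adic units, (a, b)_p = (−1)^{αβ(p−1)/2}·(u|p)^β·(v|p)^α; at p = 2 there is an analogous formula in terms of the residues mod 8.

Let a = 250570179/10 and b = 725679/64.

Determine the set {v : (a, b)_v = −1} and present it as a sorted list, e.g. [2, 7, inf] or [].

Mod squares: a ≡ 32190, b ≡ 31. Check v ∈ {∞, 2, 3, 5, 17, 29, 31, 37}.
v=29: a=29^1·(≡12), b=29^0·(≡2) mod 29; (12|29)=-1, (2|29)=-1; (−1)^{1·0·14}·(-1)^0·(-1)^1 = -1.
v=3: a=3^5·(≡2), b=3^4·(≡1) mod 3; (2|3)=-1, (1|3)=+1; (−1)^{5·4·1}·(-1)^4·(+1)^5 = +1.
v=31: a=31^2·(≡6), b=31^1·(≡2) mod 31; (6|31)=-1, (2|31)=+1; (−1)^{2·1·15}·(-1)^1·(+1)^2 = -1.
v=37: a=37^1·(≡2), b=37^0·(≡15) mod 37; (2|37)=-1, (15|37)=-1; (−1)^{1·0·18}·(-1)^0·(-1)^1 = -1.
v=17: a=17^0·(≡9), b=17^2·(≡14) mod 17; (9|17)=+1, (14|17)=-1; (−1)^{0·2·8}·(+1)^2·(-1)^0 = +1.
v=∞: 32190 > 0 and 31 > 0  ⇒  (a,b)_∞ = +1.
v=2: v_2(a)=-1, v_2(b)=-6; units ≡ 7, 7 (mod 8); ε·ε+αω+βω = 1·1+-1·0+-6·0 ≡ 1  ⇒  (a,b)_2 = -1.
v=5: a=5^-1·(≡2), b=5^0·(≡1) mod 5; (2|5)=-1, (1|5)=+1; (−1)^{-1·0·2}·(-1)^0·(+1)^-1 = +1.
Ram(32190, 31) = {2, 29, 31, 37}; no ℚ_2-point on the conic.

[2, 29, 31, 37]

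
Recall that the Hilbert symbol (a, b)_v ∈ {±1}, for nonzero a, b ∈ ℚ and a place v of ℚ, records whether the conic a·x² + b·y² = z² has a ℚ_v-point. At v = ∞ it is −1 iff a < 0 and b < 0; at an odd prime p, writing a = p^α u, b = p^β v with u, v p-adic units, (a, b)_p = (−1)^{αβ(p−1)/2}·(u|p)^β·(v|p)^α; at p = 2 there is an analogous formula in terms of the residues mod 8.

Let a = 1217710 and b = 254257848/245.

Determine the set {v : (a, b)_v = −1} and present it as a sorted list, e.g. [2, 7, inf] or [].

Mod squares: a ≡ 1217710, b ≡ 41990. Check v ∈ {∞, 2, 3, 5, 7, 13, 17, 19, 29}.
v=5: a=5^1·(≡2), b=5^-1·(≡2) mod 5; (2|5)=-1, (2|5)=-1; (−1)^{1·-1·2}·(-1)^-1·(-1)^1 = +1.
v=19: a=19^1·(≡3), b=19^1·(≡6) mod 19; (3|19)=-1, (6|19)=+1; (−1)^{1·1·9}·(-1)^1·(+1)^1 = +1.
v=∞: 1217710 > 0 and 41990 > 0  ⇒  (a,b)_∞ = +1.
v=2: v_2(a)=1, v_2(b)=3; units ≡ 7, 3 (mod 8); ε·ε+αω+βω = 1·1+1·1+3·0 ≡ 0  ⇒  (a,b)_2 = +1.
v=17: a=17^1·(≡9), b=17^1·(≡12) mod 17; (9|17)=+1, (12|17)=-1; (−1)^{1·1·8}·(+1)^1·(-1)^1 = -1.
v=3: a=3^0·(≡1), b=3^2·(≡2) mod 3; (1|3)=+1, (2|3)=-1; (−1)^{0·2·1}·(+1)^2·(-1)^0 = +1.
v=7: a=7^0·(≡4), b=7^-2·(≡1) mod 7; (4|7)=+1, (1|7)=+1; (−1)^{0·-2·3}·(+1)^-2·(+1)^0 = +1.
v=29: a=29^1·(≡27), b=29^2·(≡27) mod 29; (27|29)=-1, (27|29)=-1; (−1)^{1·2·14}·(-1)^2·(-1)^1 = -1.
v=13: a=13^1·(≡5), b=13^1·(≡11) mod 13; (5|13)=-1, (11|13)=-1; (−1)^{1·1·6}·(-1)^1·(-1)^1 = +1.
Ram(1217710, 41990) = {17, 29}; no ℚ_17-point on the conic.

[17, 29]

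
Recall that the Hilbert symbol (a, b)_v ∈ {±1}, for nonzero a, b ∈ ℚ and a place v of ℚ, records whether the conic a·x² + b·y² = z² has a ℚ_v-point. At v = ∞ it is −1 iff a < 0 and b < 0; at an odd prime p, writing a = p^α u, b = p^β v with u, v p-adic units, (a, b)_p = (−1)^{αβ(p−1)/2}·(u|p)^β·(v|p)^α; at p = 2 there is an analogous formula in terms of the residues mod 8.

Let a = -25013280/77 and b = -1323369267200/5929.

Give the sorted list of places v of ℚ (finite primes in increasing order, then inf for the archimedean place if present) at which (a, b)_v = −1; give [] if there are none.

[5, 7, 31, inf]

Mod squares: a ≡ -71610, b ≡ -2. Check v ∈ {∞, 2, 3, 5, 7, 11, 31, 41}.
v=31: a=31^1·(≡24), b=31^2·(≡13) mod 31; (24|31)=-1, (13|31)=-1; (−1)^{1·2·15}·(-1)^2·(-1)^1 = -1.
v=41: a=41^2·(≡24), b=41^2·(≡2) mod 41; (24|41)=-1, (2|41)=+1; (−1)^{2·2·20}·(-1)^2·(+1)^2 = +1.
v=5: a=5^1·(≡2), b=5^2·(≡3) mod 5; (2|5)=-1, (3|5)=-1; (−1)^{1·2·2}·(-1)^2·(-1)^1 = -1.
v=2: v_2(a)=5, v_2(b)=15; units ≡ 3, 7 (mod 8); ε·ε+αω+βω = 1·1+5·0+15·1 ≡ 0  ⇒  (a,b)_2 = +1.
v=3: a=3^1·(≡1), b=3^0·(≡1) mod 3; (1|3)=+1, (1|3)=+1; (−1)^{1·0·1}·(+1)^0·(+1)^1 = +1.
v=11: a=11^-1·(≡7), b=11^-2·(≡4) mod 11; (7|11)=-1, (4|11)=+1; (−1)^{-1·-2·5}·(-1)^-2·(+1)^-1 = +1.
v=7: a=7^-1·(≡4), b=7^-2·(≡3) mod 7; (4|7)=+1, (3|7)=-1; (−1)^{-1·-2·3}·(+1)^-2·(-1)^-1 = -1.
v=∞: -71610 < 0 and -2 < 0  ⇒  (a,b)_∞ = -1.
|Ram(-71610, -2)| = 4, even; anisotropic at {5, 7, 31, ∞}.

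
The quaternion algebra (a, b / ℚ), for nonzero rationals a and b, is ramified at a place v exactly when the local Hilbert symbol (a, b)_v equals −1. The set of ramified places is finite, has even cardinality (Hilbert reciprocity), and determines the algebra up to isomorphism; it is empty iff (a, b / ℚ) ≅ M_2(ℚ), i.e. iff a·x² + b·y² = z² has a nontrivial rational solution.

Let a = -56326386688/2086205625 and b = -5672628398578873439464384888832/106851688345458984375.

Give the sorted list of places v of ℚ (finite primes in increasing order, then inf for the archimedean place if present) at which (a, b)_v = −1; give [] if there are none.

Mod squares: a ≡ -13, b ≡ -1001. Check v ∈ {∞, 2, 3, 5, 7, 11, 13, 17, 29}.
v=7: a=7^-2·(≡2), b=7^-7·(≡2) mod 7; (2|7)=+1, (2|7)=+1; (−1)^{-2·-7·3}·(+1)^-7·(+1)^-2 = +1.
v=11: a=11^4·(≡3), b=11^9·(≡6) mod 11; (3|11)=+1, (6|11)=-1; (−1)^{4·9·5}·(+1)^9·(-1)^4 = +1.
v=13: a=13^1·(≡4), b=13^5·(≡9) mod 13; (4|13)=+1, (9|13)=+1; (−1)^{1·5·6}·(+1)^5·(+1)^1 = +1.
v=3: a=3^-4·(≡2), b=3^-12·(≡1) mod 3; (2|3)=-1, (1|3)=+1; (−1)^{-4·-12·1}·(-1)^-12·(+1)^-4 = +1.
v=2: v_2(a)=10, v_2(b)=28; units ≡ 3, 7 (mod 8); ε·ε+αω+βω = 1·1+10·0+28·1 ≡ 1  ⇒  (a,b)_2 = -1.
v=5: a=5^-4·(≡3), b=5^-12·(≡1) mod 5; (3|5)=-1, (1|5)=+1; (−1)^{-4·-12·2}·(-1)^-12·(+1)^-4 = +1.
v=∞: -13 < 0 and -1001 < 0  ⇒  (a,b)_∞ = -1.
v=29: a=29^-2·(≡20), b=29^0·(≡26) mod 29; (20|29)=+1, (26|29)=-1; (−1)^{-2·0·14}·(+1)^0·(-1)^-2 = +1.
v=17: a=17^2·(≡4), b=17^6·(≡2) mod 17; (4|17)=+1, (2|17)=+1; (−1)^{2·6·8}·(+1)^6·(+1)^2 = +1.
|Ram(-13, -1001)| = 2, even; anisotropic at {2, ∞}.

[2, inf]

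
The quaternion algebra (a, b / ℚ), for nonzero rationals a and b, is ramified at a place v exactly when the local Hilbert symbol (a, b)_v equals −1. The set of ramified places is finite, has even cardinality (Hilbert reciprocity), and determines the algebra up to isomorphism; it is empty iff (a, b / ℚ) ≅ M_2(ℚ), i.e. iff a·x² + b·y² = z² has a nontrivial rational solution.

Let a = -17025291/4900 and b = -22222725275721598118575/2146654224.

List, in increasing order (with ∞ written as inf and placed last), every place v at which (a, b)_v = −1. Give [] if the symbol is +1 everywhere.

Mod squares: a ≡ -1891699, b ≡ -7. Check v ∈ {∞, 2, 3, 5, 7, 11, 13, 23, 29, 37, 41, 43}.
v=3: a=3^2·(≡2), b=3^-8·(≡2) mod 3; (2|3)=-1, (2|3)=-1; (−1)^{2·-8·1}·(-1)^-8·(-1)^2 = +1.
v=43: a=43^1·(≡18), b=43^2·(≡41) mod 43; (18|43)=-1, (41|43)=+1; (−1)^{1·2·21}·(-1)^2·(+1)^1 = +1.
v=29: a=29^1·(≡3), b=29^2·(≡1) mod 29; (3|29)=-1, (1|29)=+1; (−1)^{1·2·14}·(-1)^2·(+1)^1 = +1.
v=13: a=13^0·(≡10), b=13^-2·(≡5) mod 13; (10|13)=+1, (5|13)=-1; (−1)^{0·-2·6}·(+1)^-2·(-1)^0 = +1.
v=37: a=37^1·(≡34), b=37^4·(≡7) mod 37; (34|37)=+1, (7|37)=+1; (−1)^{1·4·18}·(+1)^4·(+1)^1 = +1.
v=23: a=23^0·(≡22), b=23^2·(≡12) mod 23; (22|23)=-1, (12|23)=+1; (−1)^{0·2·11}·(-1)^2·(+1)^0 = +1.
v=2: v_2(a)=-2, v_2(b)=-4; units ≡ 5, 1 (mod 8); ε·ε+αω+βω = 0·0+-2·0+-4·1 ≡ 0  ⇒  (a,b)_2 = +1.
v=5: a=5^-2·(≡4), b=5^2·(≡3) mod 5; (4|5)=+1, (3|5)=-1; (−1)^{-2·2·2}·(+1)^2·(-1)^-2 = +1.
v=11: a=11^0·(≡5), b=11^-2·(≡4) mod 11; (5|11)=+1, (4|11)=+1; (−1)^{0·-2·5}·(+1)^-2·(+1)^0 = +1.
v=∞: -1891699 < 0 and -7 < 0  ⇒  (a,b)_∞ = -1.
v=7: a=7^-2·(≡2), b=7^3·(≡3) mod 7; (2|7)=+1, (3|7)=-1; (−1)^{-2·3·3}·(+1)^3·(-1)^-2 = +1.
v=41: a=41^1·(≡35), b=41^2·(≡38) mod 41; (35|41)=-1, (38|41)=-1; (−1)^{1·2·20}·(-1)^2·(-1)^1 = -1.
|Ram(-1891699, -7)| = 2, even; anisotropic at {41, ∞}.

[41, inf]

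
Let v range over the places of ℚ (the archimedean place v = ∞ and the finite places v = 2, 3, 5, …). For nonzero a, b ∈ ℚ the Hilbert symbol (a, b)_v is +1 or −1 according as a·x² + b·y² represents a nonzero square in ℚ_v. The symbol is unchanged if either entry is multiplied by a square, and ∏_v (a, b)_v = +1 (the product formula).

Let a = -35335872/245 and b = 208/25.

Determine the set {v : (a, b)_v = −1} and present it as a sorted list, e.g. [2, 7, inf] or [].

[5, 13]

(a, b) ≡ (-15, 13) mod (ℚ^×)²; places V = {2, 3, 5, 7, 11, 13, ∞}.
(a,b)_3: α=3, u≡1; β=0, v≡1 (mod 3); (1|3)=+1, (1|3)=+1; sign (−1)^0·+1^0·+1^3 = +1.
(a,b)_7: α=-2, u≡6; β=0, v≡3 (mod 7); (6|7)=-1, (3|7)=-1; sign (−1)^0·-1^0·-1^-2 = +1.
(a,b)_5: α=-1, u≡2; β=-2, v≡3 (mod 5); (2|5)=-1, (3|5)=-1; sign (−1)^0·-1^-2·-1^-1 = -1.
(a,b)_∞: sgn(-15)=−, sgn(13)=+, so +1.
(a,b)_2: α=6, β=4; u≡1, v≡5 (mod 8); ε(u)ε(v)=0·0, αω(v)=6·1, βω(u)=4·0; sum ≡ 0  ⇒  +1.
(a,b)_13: α=2, u≡11; β=1, v≡10 (mod 13); (11|13)=-1, (10|13)=+1; sign (−1)^0·-1^1·+1^2 = -1.
(a,b)_11: α=2, u≡6; β=0, v≡7 (mod 11); (6|11)=-1, (7|11)=-1; sign (−1)^0·-1^0·-1^2 = +1.
(-15, 13 / ℚ) ramifies at {5, 13}: a division algebra.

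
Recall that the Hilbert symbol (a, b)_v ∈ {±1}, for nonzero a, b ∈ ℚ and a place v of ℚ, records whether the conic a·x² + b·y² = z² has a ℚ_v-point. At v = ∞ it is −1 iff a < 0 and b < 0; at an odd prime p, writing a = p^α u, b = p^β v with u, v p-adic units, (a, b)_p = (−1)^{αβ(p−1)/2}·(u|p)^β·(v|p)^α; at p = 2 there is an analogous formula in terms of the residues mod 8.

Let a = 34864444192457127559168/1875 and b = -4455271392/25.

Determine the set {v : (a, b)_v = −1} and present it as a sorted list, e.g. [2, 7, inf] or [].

[2, 3]

(a, b) ≡ (741, -771342) mod (ℚ^×)²; places V = {2, 3, 5, 11, 13, 19, 29, 31, ∞}.
(a,b)_2: α=16, β=5; u≡5, v≡1 (mod 8); ε(u)ε(v)=0·0, αω(v)=16·0, βω(u)=5·1; sum ≡ 1  ⇒  -1.
(a,b)_19: α=5, u≡7; β=2, v≡9 (mod 19); (7|19)=+1, (9|19)=+1; sign (−1)^0·+1^2·+1^5 = +1.
(a,b)_11: α=2, u≡9; β=1, v≡1 (mod 11); (9|11)=+1, (1|11)=+1; sign (−1)^0·+1^1·+1^2 = +1.
(a,b)_13: α=3, u≡6; β=1, v≡8 (mod 13); (6|13)=-1, (8|13)=-1; sign (−1)^0·-1^1·-1^3 = +1.
(a,b)_29: α=2, u≡13; β=1, v≡28 (mod 29); (13|29)=+1, (28|29)=+1; sign (−1)^0·+1^1·+1^2 = +1.
(a,b)_5: α=-4, u≡1; β=-2, v≡3 (mod 5); (1|5)=+1, (3|5)=-1; sign (−1)^0·+1^-2·-1^-4 = +1.
(a,b)_3: α=-1, u≡1; β=1, v≡1 (mod 3); (1|3)=+1, (1|3)=+1; sign (−1)^1·+1^1·+1^-1 = -1.
(a,b)_31: α=2, u≡1; β=1, v≡23 (mod 31); (1|31)=+1, (23|31)=-1; sign (−1)^0·+1^1·-1^2 = +1.
(a,b)_∞: sgn(741)=+, sgn(-771342)=−, so +1.
|Ram(741, -771342)| = 2, even; anisotropic at {2, 3}.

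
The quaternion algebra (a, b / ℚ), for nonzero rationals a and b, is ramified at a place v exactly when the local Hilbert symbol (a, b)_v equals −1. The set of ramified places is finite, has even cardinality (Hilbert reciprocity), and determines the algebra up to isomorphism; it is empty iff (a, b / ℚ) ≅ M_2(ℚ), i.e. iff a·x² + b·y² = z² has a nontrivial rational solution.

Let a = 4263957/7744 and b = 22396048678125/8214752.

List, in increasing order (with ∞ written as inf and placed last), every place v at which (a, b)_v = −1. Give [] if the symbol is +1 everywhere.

[2, 5, 23, 29]

Mod squares: a ≡ 493, b ≡ 10545270. Check v ∈ {∞, 2, 3, 5, 7, 11, 13, 17, 23, 29, 31}.
v=5: a=5^0·(≡3), b=5^5·(≡1) mod 5; (3|5)=-1, (1|5)=+1; (−1)^{0·5·2}·(-1)^5·(+1)^0 = -1.
v=∞: 493 > 0 and 10545270 > 0  ⇒  (a,b)_∞ = +1.
v=13: a=13^0·(≡1), b=13^-2·(≡5) mod 13; (1|13)=+1, (5|13)=-1; (−1)^{0·-2·6}·(+1)^-2·(-1)^0 = +1.
v=2: v_2(a)=-6, v_2(b)=-5; units ≡ 5, 3 (mod 8); ε·ε+αω+βω = 0·1+-6·1+-5·1 ≡ 1  ⇒  (a,b)_2 = -1.
v=31: a=31^2·(≡20), b=31^-1·(≡18) mod 31; (20|31)=+1, (18|31)=+1; (−1)^{2·-1·15}·(+1)^-1·(+1)^2 = +1.
v=11: a=11^-2·(≡3), b=11^0·(≡8) mod 11; (3|11)=+1, (8|11)=-1; (−1)^{-2·0·5}·(+1)^0·(-1)^-2 = +1.
v=3: a=3^2·(≡1), b=3^7·(≡2) mod 3; (1|3)=+1, (2|3)=-1; (−1)^{2·7·1}·(+1)^7·(-1)^2 = +1.
v=7: a=7^0·(≡6), b=7^-2·(≡2) mod 7; (6|7)=-1, (2|7)=+1; (−1)^{0·-2·3}·(-1)^-2·(+1)^0 = +1.
v=17: a=17^1·(≡6), b=17^3·(≡6) mod 17; (6|17)=-1, (6|17)=-1; (−1)^{1·3·8}·(-1)^3·(-1)^1 = +1.
v=23: a=23^0·(≡15), b=23^1·(≡16) mod 23; (15|23)=-1, (16|23)=+1; (−1)^{0·1·11}·(-1)^1·(+1)^0 = -1.
v=29: a=29^1·(≡3), b=29^1·(≡5) mod 29; (3|29)=-1, (5|29)=+1; (−1)^{1·1·14}·(-1)^1·(+1)^1 = -1.
|Ram(493, 10545270)| = 4, even; anisotropic at {2, 5, 23, 29}.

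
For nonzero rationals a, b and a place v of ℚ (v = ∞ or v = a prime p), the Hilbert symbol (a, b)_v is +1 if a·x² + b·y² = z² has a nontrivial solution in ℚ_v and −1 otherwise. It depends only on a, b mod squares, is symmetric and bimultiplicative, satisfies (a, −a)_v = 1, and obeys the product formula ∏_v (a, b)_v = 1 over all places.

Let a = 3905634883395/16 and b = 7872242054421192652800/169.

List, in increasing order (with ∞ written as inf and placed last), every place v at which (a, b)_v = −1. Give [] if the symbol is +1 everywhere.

(a, b) ≡ (795, 60078) mod (ℚ^×)²; places V = {2, 3, 5, 7, 13, 17, 19, 31, 53, ∞}.
(a,b)_3: α=1, u≡1; β=9, v≡1 (mod 3); (1|3)=+1, (1|3)=+1; sign (−1)^1·+1^9·+1^1 = -1.
(a,b)_5: α=1, u≡4; β=2, v≡3 (mod 5); (4|5)=+1, (3|5)=-1; sign (−1)^0·+1^2·-1^1 = -1.
(a,b)_∞: sgn(795)=+, sgn(60078)=+, so +1.
(a,b)_53: α=1, u≡46; β=2, v≡15 (mod 53); (46|53)=+1, (15|53)=+1; sign (−1)^0·+1^2·+1^1 = +1.
(a,b)_17: α=2, u≡1; β=3, v≡8 (mod 17); (1|17)=+1, (8|17)=+1; sign (−1)^0·+1^3·+1^2 = +1.
(a,b)_13: α=0, u≡8; β=-2, v≡11 (mod 13); (8|13)=-1, (11|13)=-1; sign (−1)^0·-1^-2·-1^0 = +1.
(a,b)_19: α=2, u≡9; β=1, v≡3 (mod 19); (9|19)=+1, (3|19)=-1; sign (−1)^0·+1^1·-1^2 = +1.
(a,b)_31: α=2, u≡5; β=3, v≡5 (mod 31); (5|31)=+1, (5|31)=+1; sign (−1)^0·+1^3·+1^2 = +1.
(a,b)_7: α=2, u≡4; β=0, v≡1 (mod 7); (4|7)=+1, (1|7)=+1; sign (−1)^0·+1^0·+1^2 = +1.
(a,b)_2: α=-4, β=11; u≡3, v≡7 (mod 8); ε(u)ε(v)=1·1, αω(v)=-4·0, βω(u)=11·1; sum ≡ 0  ⇒  +1.
(795, 60078 / ℚ) ramifies at {3, 5}: a division algebra.

[3, 5]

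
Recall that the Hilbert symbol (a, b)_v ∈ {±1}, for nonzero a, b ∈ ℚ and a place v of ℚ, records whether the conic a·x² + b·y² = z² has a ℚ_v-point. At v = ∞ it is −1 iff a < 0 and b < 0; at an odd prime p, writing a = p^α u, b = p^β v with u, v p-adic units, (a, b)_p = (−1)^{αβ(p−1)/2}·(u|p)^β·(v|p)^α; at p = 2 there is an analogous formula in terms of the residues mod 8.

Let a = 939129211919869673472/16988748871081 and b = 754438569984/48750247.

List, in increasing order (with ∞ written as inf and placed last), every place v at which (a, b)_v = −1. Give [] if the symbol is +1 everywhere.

Mod squares: a ≡ 22, b ≡ 77. Check v ∈ {∞, 2, 3, 7, 11, 13, 29, 31}.
v=31: a=31^2·(≡22), b=31^2·(≡3) mod 31; (22|31)=-1, (3|31)=-1; (−1)^{2·2·15}·(-1)^2·(-1)^2 = +1.
v=11: a=11^5·(≡2), b=11^3·(≡7) mod 11; (2|11)=-1, (7|11)=-1; (−1)^{5·3·5}·(-1)^3·(-1)^5 = -1.
v=7: a=7^2·(≡2), b=7^-3·(≡1) mod 7; (2|7)=+1, (1|7)=+1; (−1)^{2·-3·3}·(+1)^-3·(+1)^2 = +1.
v=∞: 22 > 0 and 77 > 0  ⇒  (a,b)_∞ = +1.
v=13: a=13^-4·(≡3), b=13^-2·(≡10) mod 13; (3|13)=+1, (10|13)=+1; (−1)^{-4·-2·6}·(+1)^-2·(+1)^-4 = +1.
v=29: a=29^-6·(≡9), b=29^-2·(≡8) mod 29; (9|29)=+1, (8|29)=-1; (−1)^{-6·-2·14}·(+1)^-2·(-1)^-6 = +1.
v=2: v_2(a)=21, v_2(b)=16; units ≡ 3, 5 (mod 8); ε·ε+αω+βω = 1·0+21·1+16·1 ≡ 1  ⇒  (a,b)_2 = -1.
v=3: a=3^10·(≡1), b=3^2·(≡2) mod 3; (1|3)=+1, (2|3)=-1; (−1)^{10·2·1}·(+1)^2·(-1)^10 = +1.
Ram(22, 77) = {2, 11}; no ℚ_2-point on the conic.

[2, 11]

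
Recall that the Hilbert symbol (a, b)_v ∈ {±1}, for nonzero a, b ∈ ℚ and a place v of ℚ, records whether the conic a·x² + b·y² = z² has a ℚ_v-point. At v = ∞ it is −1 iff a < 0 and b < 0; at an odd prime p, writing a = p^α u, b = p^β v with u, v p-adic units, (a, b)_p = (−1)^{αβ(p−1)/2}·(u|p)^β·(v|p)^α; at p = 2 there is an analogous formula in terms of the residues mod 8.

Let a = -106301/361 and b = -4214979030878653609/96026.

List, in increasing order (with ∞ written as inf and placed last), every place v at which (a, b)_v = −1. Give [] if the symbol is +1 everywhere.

[37, inf]

Mod squares: a ≡ -629, b ≡ -4852106. Check v ∈ {∞, 2, 7, 11, 13, 17, 19, 29, 37}.
v=11: a=11^0·(≡4), b=11^2·(≡5) mod 11; (4|11)=+1, (5|11)=+1; (−1)^{0·2·5}·(+1)^2·(+1)^0 = +1.
v=17: a=17^1·(≡5), b=17^3·(≡7) mod 17; (5|17)=-1, (7|17)=-1; (−1)^{1·3·8}·(-1)^3·(-1)^1 = +1.
v=29: a=29^0·(≡1), b=29^1·(≡24) mod 29; (1|29)=+1, (24|29)=+1; (−1)^{0·1·14}·(+1)^1·(+1)^0 = +1.
v=7: a=7^0·(≡2), b=7^-1·(≡6) mod 7; (2|7)=+1, (6|7)=-1; (−1)^{0·-1·3}·(+1)^-1·(-1)^0 = +1.
v=13: a=13^2·(≡6), b=13^6·(≡1) mod 13; (6|13)=-1, (1|13)=+1; (−1)^{2·6·6}·(-1)^6·(+1)^2 = +1.
v=2: v_2(a)=0, v_2(b)=-1; units ≡ 3, 3 (mod 8); ε·ε+αω+βω = 1·1+0·1+-1·1 ≡ 0  ⇒  (a,b)_2 = +1.
v=37: a=37^1·(≡15), b=37^3·(≡26) mod 37; (15|37)=-1, (26|37)=+1; (−1)^{1·3·18}·(-1)^3·(+1)^1 = -1.
v=19: a=19^-2·(≡4), b=19^-3·(≡16) mod 19; (4|19)=+1, (16|19)=+1; (−1)^{-2·-3·9}·(+1)^-3·(+1)^-2 = +1.
v=∞: -629 < 0 and -4852106 < 0  ⇒  (a,b)_∞ = -1.
(-629, -4852106 / ℚ) ramifies at {37, ∞}: a division algebra.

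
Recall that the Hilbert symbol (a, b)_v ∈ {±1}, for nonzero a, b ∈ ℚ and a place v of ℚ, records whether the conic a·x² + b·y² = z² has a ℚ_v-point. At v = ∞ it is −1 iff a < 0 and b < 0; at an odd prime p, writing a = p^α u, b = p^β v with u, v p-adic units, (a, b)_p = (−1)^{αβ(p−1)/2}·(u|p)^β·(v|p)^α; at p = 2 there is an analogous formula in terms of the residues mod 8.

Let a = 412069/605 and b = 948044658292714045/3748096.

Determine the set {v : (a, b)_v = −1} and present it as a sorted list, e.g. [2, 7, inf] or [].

Mod squares: a ≡ 1505, b ≡ 946645. Check v ∈ {∞, 2, 5, 7, 11, 17, 37, 43}.
v=17: a=17^0·(≡4), b=17^3·(≡6) mod 17; (4|17)=+1, (6|17)=-1; (−1)^{0·3·8}·(+1)^3·(-1)^0 = +1.
v=11: a=11^-2·(≡4), b=11^-4·(≡10) mod 11; (4|11)=+1, (10|11)=-1; (−1)^{-2·-4·5}·(+1)^-4·(-1)^-2 = +1.
v=37: a=37^2·(≡26), b=37^5·(≡24) mod 37; (26|37)=+1, (24|37)=-1; (−1)^{2·5·18}·(+1)^5·(-1)^2 = +1.
v=7: a=7^1·(≡6), b=7^1·(≡4) mod 7; (6|7)=-1, (4|7)=+1; (−1)^{1·1·3}·(-1)^1·(+1)^1 = +1.
v=∞: 1505 > 0 and 946645 > 0  ⇒  (a,b)_∞ = +1.
v=43: a=43^1·(≡41), b=43^3·(≡29) mod 43; (41|43)=+1, (29|43)=-1; (−1)^{1·3·21}·(+1)^3·(-1)^1 = +1.
v=2: v_2(a)=0, v_2(b)=-8; units ≡ 1, 5 (mod 8); ε·ε+αω+βω = 0·0+0·1+-8·0 ≡ 0  ⇒  (a,b)_2 = +1.
v=5: a=5^-1·(≡4), b=5^1·(≡4) mod 5; (4|5)=+1, (4|5)=+1; (−1)^{-1·1·2}·(+1)^1·(+1)^-1 = +1.
Ram(a, b) = ∅: the form 1505·x² + 946645·y² − z² is isotropic over every ℚ_v, so by Hasse–Minkowski it is isotropic over ℚ.

[]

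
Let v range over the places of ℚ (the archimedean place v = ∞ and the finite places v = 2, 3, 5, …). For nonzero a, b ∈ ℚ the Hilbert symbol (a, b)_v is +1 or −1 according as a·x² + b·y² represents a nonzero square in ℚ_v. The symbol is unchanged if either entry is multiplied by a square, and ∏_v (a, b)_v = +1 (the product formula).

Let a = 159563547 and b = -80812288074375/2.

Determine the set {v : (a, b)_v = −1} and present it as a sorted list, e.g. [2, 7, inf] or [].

(a, b) ≡ (3, -4862) mod (ℚ^×)²; places V = {2, 3, 5, 11, 13, 17, ∞}.
(a,b)_5: α=0, u≡2; β=4, v≡3 (mod 5); (2|5)=-1, (3|5)=-1; sign (−1)^0·-1^4·-1^0 = +1.
(a,b)_∞: sgn(3)=+, sgn(-4862)=−, so +1.
(a,b)_11: α=2, u≡5; β=3, v≡9 (mod 11); (5|11)=+1, (9|11)=+1; sign (−1)^0·+1^3·+1^2 = +1.
(a,b)_2: α=0, β=-1; u≡3, v≡1 (mod 8); ε(u)ε(v)=1·0, αω(v)=0·0, βω(u)=-1·1; sum ≡ 1  ⇒  -1.
(a,b)_13: α=2, u≡12; β=3, v≡3 (mod 13); (12|13)=+1, (3|13)=+1; sign (−1)^0·+1^3·+1^2 = +1.
(a,b)_17: α=2, u≡14; β=3, v≡3 (mod 17); (14|17)=-1, (3|17)=-1; sign (−1)^0·-1^3·-1^2 = -1.
(a,b)_3: α=3, u≡1; β=2, v≡1 (mod 3); (1|3)=+1, (1|3)=+1; sign (−1)^0·+1^2·+1^3 = +1.
Ram(3, -4862) = {2, 17}; no ℚ_2-point on the conic.

[2, 17]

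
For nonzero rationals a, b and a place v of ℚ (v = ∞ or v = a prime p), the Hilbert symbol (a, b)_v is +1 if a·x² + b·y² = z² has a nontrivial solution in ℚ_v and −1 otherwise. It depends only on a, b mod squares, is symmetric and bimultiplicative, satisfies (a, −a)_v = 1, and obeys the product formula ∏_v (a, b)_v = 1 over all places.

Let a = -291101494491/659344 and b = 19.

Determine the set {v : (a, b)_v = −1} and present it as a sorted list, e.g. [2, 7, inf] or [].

[19, 41]

(a, b) ≡ (-2091, 19) mod (ℚ^×)²; places V = {2, 3, 7, 17, 19, 23, 29, 41, ∞}.
(a,b)_23: α=2, u≡2; β=0, v≡19 (mod 23); (2|23)=+1, (19|23)=-1; sign (−1)^0·+1^0·-1^2 = +1.
(a,b)_∞: sgn(-2091)=−, sgn(19)=+, so +1.
(a,b)_29: α=-2, u≡10; β=0, v≡19 (mod 29); (10|29)=-1, (19|29)=-1; sign (−1)^0·-1^0·-1^-2 = +1.
(a,b)_41: α=1, u≡4; β=0, v≡19 (mod 41); (4|41)=+1, (19|41)=-1; sign (−1)^0·+1^0·-1^1 = -1.
(a,b)_2: α=-4, β=0; u≡5, v≡3 (mod 8); ε(u)ε(v)=0·1, αω(v)=-4·1, βω(u)=0·1; sum ≡ 0  ⇒  +1.
(a,b)_19: α=2, u≡13; β=1, v≡1 (mod 19); (13|19)=-1, (1|19)=+1; sign (−1)^0·-1^1·+1^2 = -1.
(a,b)_3: α=7, u≡2; β=0, v≡1 (mod 3); (2|3)=-1, (1|3)=+1; sign (−1)^0·-1^0·+1^7 = +1.
(a,b)_7: α=-2, u≡2; β=0, v≡5 (mod 7); (2|7)=+1, (5|7)=-1; sign (−1)^0·+1^0·-1^-2 = +1.
(a,b)_17: α=1, u≡4; β=0, v≡2 (mod 17); (4|17)=+1, (2|17)=+1; sign (−1)^0·+1^0·+1^1 = +1.
|Ram(-2091, 19)| = 2, even; anisotropic at {19, 41}.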